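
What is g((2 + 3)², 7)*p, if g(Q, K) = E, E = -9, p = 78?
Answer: -702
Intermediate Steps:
g(Q, K) = -9
g((2 + 3)², 7)*p = -9*78 = -702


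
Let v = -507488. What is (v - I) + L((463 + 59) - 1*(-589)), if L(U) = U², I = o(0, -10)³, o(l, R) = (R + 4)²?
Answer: 680177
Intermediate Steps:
o(l, R) = (4 + R)²
I = 46656 (I = ((4 - 10)²)³ = ((-6)²)³ = 36³ = 46656)
(v - I) + L((463 + 59) - 1*(-589)) = (-507488 - 1*46656) + ((463 + 59) - 1*(-589))² = (-507488 - 46656) + (522 + 589)² = -554144 + 1111² = -554144 + 1234321 = 680177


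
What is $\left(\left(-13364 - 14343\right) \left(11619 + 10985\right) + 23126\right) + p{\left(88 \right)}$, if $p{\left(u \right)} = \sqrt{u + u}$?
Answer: $-626265902 + 4 \sqrt{11} \approx -6.2627 \cdot 10^{8}$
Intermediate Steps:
$p{\left(u \right)} = \sqrt{2} \sqrt{u}$ ($p{\left(u \right)} = \sqrt{2 u} = \sqrt{2} \sqrt{u}$)
$\left(\left(-13364 - 14343\right) \left(11619 + 10985\right) + 23126\right) + p{\left(88 \right)} = \left(\left(-13364 - 14343\right) \left(11619 + 10985\right) + 23126\right) + \sqrt{2} \sqrt{88} = \left(\left(-27707\right) 22604 + 23126\right) + \sqrt{2} \cdot 2 \sqrt{22} = \left(-626289028 + 23126\right) + 4 \sqrt{11} = -626265902 + 4 \sqrt{11}$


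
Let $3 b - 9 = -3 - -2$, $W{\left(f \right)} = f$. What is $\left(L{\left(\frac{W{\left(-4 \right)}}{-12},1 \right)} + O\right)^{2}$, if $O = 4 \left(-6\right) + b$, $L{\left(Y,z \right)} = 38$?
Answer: $\frac{2500}{9} \approx 277.78$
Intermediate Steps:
$b = \frac{8}{3}$ ($b = 3 + \frac{-3 - -2}{3} = 3 + \frac{-3 + 2}{3} = 3 + \frac{1}{3} \left(-1\right) = 3 - \frac{1}{3} = \frac{8}{3} \approx 2.6667$)
$O = - \frac{64}{3}$ ($O = 4 \left(-6\right) + \frac{8}{3} = -24 + \frac{8}{3} = - \frac{64}{3} \approx -21.333$)
$\left(L{\left(\frac{W{\left(-4 \right)}}{-12},1 \right)} + O\right)^{2} = \left(38 - \frac{64}{3}\right)^{2} = \left(\frac{50}{3}\right)^{2} = \frac{2500}{9}$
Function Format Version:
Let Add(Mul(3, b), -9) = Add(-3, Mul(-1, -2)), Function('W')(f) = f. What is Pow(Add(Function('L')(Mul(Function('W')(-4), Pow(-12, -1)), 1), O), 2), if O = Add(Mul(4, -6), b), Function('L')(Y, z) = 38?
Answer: Rational(2500, 9) ≈ 277.78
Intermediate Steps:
b = Rational(8, 3) (b = Add(3, Mul(Rational(1, 3), Add(-3, Mul(-1, -2)))) = Add(3, Mul(Rational(1, 3), Add(-3, 2))) = Add(3, Mul(Rational(1, 3), -1)) = Add(3, Rational(-1, 3)) = Rational(8, 3) ≈ 2.6667)
O = Rational(-64, 3) (O = Add(Mul(4, -6), Rational(8, 3)) = Add(-24, Rational(8, 3)) = Rational(-64, 3) ≈ -21.333)
Pow(Add(Function('L')(Mul(Function('W')(-4), Pow(-12, -1)), 1), O), 2) = Pow(Add(38, Rational(-64, 3)), 2) = Pow(Rational(50, 3), 2) = Rational(2500, 9)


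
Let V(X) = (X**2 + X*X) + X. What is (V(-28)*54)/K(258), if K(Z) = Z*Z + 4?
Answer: 10395/8321 ≈ 1.2492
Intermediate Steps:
K(Z) = 4 + Z**2 (K(Z) = Z**2 + 4 = 4 + Z**2)
V(X) = X + 2*X**2 (V(X) = (X**2 + X**2) + X = 2*X**2 + X = X + 2*X**2)
(V(-28)*54)/K(258) = (-28*(1 + 2*(-28))*54)/(4 + 258**2) = (-28*(1 - 56)*54)/(4 + 66564) = (-28*(-55)*54)/66568 = (1540*54)*(1/66568) = 83160*(1/66568) = 10395/8321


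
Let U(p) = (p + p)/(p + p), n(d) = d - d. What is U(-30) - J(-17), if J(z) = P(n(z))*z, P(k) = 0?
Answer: 1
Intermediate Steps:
n(d) = 0
U(p) = 1 (U(p) = (2*p)/((2*p)) = (2*p)*(1/(2*p)) = 1)
J(z) = 0 (J(z) = 0*z = 0)
U(-30) - J(-17) = 1 - 1*0 = 1 + 0 = 1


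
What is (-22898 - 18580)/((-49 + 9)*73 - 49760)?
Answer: 6913/8780 ≈ 0.78736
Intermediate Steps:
(-22898 - 18580)/((-49 + 9)*73 - 49760) = -41478/(-40*73 - 49760) = -41478/(-2920 - 49760) = -41478/(-52680) = -41478*(-1/52680) = 6913/8780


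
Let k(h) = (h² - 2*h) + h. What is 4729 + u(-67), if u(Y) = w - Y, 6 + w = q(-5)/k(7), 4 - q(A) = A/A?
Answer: 67061/14 ≈ 4790.1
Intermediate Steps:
k(h) = h² - h
q(A) = 3 (q(A) = 4 - A/A = 4 - 1*1 = 4 - 1 = 3)
w = -83/14 (w = -6 + 3/((7*(-1 + 7))) = -6 + 3/((7*6)) = -6 + 3/42 = -6 + 3*(1/42) = -6 + 1/14 = -83/14 ≈ -5.9286)
u(Y) = -83/14 - Y
4729 + u(-67) = 4729 + (-83/14 - 1*(-67)) = 4729 + (-83/14 + 67) = 4729 + 855/14 = 67061/14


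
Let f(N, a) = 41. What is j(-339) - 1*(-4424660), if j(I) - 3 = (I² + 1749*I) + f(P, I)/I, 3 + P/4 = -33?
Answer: 1337922106/339 ≈ 3.9467e+6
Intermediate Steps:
P = -144 (P = -12 + 4*(-33) = -12 - 132 = -144)
j(I) = 3 + I² + 41/I + 1749*I (j(I) = 3 + ((I² + 1749*I) + 41/I) = 3 + (I² + 41/I + 1749*I) = 3 + I² + 41/I + 1749*I)
j(-339) - 1*(-4424660) = (3 + (-339)² + 41/(-339) + 1749*(-339)) - 1*(-4424660) = (3 + 114921 + 41*(-1/339) - 592911) + 4424660 = (3 + 114921 - 41/339 - 592911) + 4424660 = -162037634/339 + 4424660 = 1337922106/339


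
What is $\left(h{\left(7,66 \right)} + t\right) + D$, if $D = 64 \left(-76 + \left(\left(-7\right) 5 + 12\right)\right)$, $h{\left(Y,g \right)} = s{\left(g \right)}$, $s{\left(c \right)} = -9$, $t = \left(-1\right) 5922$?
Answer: $-12267$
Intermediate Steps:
$t = -5922$
$h{\left(Y,g \right)} = -9$
$D = -6336$ ($D = 64 \left(-76 + \left(-35 + 12\right)\right) = 64 \left(-76 - 23\right) = 64 \left(-99\right) = -6336$)
$\left(h{\left(7,66 \right)} + t\right) + D = \left(-9 - 5922\right) - 6336 = -5931 - 6336 = -12267$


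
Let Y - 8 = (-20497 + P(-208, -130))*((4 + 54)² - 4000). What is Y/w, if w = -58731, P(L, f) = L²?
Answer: 14479804/58731 ≈ 246.54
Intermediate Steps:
Y = -14479804 (Y = 8 + (-20497 + (-208)²)*((4 + 54)² - 4000) = 8 + (-20497 + 43264)*(58² - 4000) = 8 + 22767*(3364 - 4000) = 8 + 22767*(-636) = 8 - 14479812 = -14479804)
Y/w = -14479804/(-58731) = -14479804*(-1/58731) = 14479804/58731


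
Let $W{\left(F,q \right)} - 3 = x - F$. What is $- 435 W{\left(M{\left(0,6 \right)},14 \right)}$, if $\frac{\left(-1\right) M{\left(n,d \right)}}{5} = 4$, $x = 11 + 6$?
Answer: $-17400$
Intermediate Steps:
$x = 17$
$M{\left(n,d \right)} = -20$ ($M{\left(n,d \right)} = \left(-5\right) 4 = -20$)
$W{\left(F,q \right)} = 20 - F$ ($W{\left(F,q \right)} = 3 - \left(-17 + F\right) = 20 - F$)
$- 435 W{\left(M{\left(0,6 \right)},14 \right)} = - 435 \left(20 - -20\right) = - 435 \left(20 + 20\right) = \left(-435\right) 40 = -17400$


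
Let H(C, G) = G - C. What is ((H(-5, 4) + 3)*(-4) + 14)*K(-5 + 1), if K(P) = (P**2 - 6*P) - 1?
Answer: -1326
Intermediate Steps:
K(P) = -1 + P**2 - 6*P
((H(-5, 4) + 3)*(-4) + 14)*K(-5 + 1) = (((4 - 1*(-5)) + 3)*(-4) + 14)*(-1 + (-5 + 1)**2 - 6*(-5 + 1)) = (((4 + 5) + 3)*(-4) + 14)*(-1 + (-4)**2 - 6*(-4)) = ((9 + 3)*(-4) + 14)*(-1 + 16 + 24) = (12*(-4) + 14)*39 = (-48 + 14)*39 = -34*39 = -1326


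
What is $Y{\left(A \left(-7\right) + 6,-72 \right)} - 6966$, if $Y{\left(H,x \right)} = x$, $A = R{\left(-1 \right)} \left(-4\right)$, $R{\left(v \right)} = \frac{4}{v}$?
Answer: $-7038$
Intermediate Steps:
$A = 16$ ($A = \frac{4}{-1} \left(-4\right) = 4 \left(-1\right) \left(-4\right) = \left(-4\right) \left(-4\right) = 16$)
$Y{\left(A \left(-7\right) + 6,-72 \right)} - 6966 = -72 - 6966 = -7038$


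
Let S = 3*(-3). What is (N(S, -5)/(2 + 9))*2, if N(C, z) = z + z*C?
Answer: 80/11 ≈ 7.2727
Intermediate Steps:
S = -9
N(C, z) = z + C*z
(N(S, -5)/(2 + 9))*2 = ((-5*(1 - 9))/(2 + 9))*2 = ((-5*(-8))/11)*2 = ((1/11)*40)*2 = (40/11)*2 = 80/11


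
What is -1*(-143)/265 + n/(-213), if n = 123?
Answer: -712/18815 ≈ -0.037842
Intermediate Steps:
-1*(-143)/265 + n/(-213) = -1*(-143)/265 + 123/(-213) = 143*(1/265) + 123*(-1/213) = 143/265 - 41/71 = -712/18815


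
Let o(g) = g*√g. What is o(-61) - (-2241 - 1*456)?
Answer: 2697 - 61*I*√61 ≈ 2697.0 - 476.43*I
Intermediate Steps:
o(g) = g^(3/2)
o(-61) - (-2241 - 1*456) = (-61)^(3/2) - (-2241 - 1*456) = -61*I*√61 - (-2241 - 456) = -61*I*√61 - 1*(-2697) = -61*I*√61 + 2697 = 2697 - 61*I*√61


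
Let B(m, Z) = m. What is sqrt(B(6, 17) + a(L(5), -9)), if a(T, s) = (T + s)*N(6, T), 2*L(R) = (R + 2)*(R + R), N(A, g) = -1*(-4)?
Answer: sqrt(110) ≈ 10.488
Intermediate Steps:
N(A, g) = 4
L(R) = R*(2 + R) (L(R) = ((R + 2)*(R + R))/2 = ((2 + R)*(2*R))/2 = (2*R*(2 + R))/2 = R*(2 + R))
a(T, s) = 4*T + 4*s (a(T, s) = (T + s)*4 = 4*T + 4*s)
sqrt(B(6, 17) + a(L(5), -9)) = sqrt(6 + (4*(5*(2 + 5)) + 4*(-9))) = sqrt(6 + (4*(5*7) - 36)) = sqrt(6 + (4*35 - 36)) = sqrt(6 + (140 - 36)) = sqrt(6 + 104) = sqrt(110)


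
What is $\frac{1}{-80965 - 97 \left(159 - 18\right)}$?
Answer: $- \frac{1}{94642} \approx -1.0566 \cdot 10^{-5}$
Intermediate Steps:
$\frac{1}{-80965 - 97 \left(159 - 18\right)} = \frac{1}{-80965 - 13677} = \frac{1}{-94642} = - \frac{1}{94642}$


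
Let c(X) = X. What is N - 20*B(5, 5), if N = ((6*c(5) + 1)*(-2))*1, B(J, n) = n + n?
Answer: -262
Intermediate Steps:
B(J, n) = 2*n
N = -62 (N = ((6*5 + 1)*(-2))*1 = ((30 + 1)*(-2))*1 = (31*(-2))*1 = -62*1 = -62)
N - 20*B(5, 5) = -62 - 40*5 = -62 - 20*10 = -62 - 200 = -262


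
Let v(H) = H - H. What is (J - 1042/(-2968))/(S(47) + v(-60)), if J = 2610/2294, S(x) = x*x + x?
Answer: 2534207/3840045888 ≈ 0.00065994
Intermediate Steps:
S(x) = x + x² (S(x) = x² + x = x + x²)
v(H) = 0
J = 1305/1147 (J = 2610*(1/2294) = 1305/1147 ≈ 1.1378)
(J - 1042/(-2968))/(S(47) + v(-60)) = (1305/1147 - 1042/(-2968))/(47*(1 + 47) + 0) = (1305/1147 - 1042*(-1/2968))/(47*48 + 0) = (1305/1147 + 521/1484)/(2256 + 0) = (2534207/1702148)/2256 = (2534207/1702148)*(1/2256) = 2534207/3840045888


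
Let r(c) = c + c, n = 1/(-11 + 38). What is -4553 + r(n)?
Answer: -122929/27 ≈ -4552.9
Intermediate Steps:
n = 1/27 ≈ 0.037037
r(c) = 2*c
-4553 + r(n) = -4553 + 2*(1/27) = -4553 + 2/27 = -122929/27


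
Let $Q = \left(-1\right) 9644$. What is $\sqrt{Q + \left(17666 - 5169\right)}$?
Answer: $3 \sqrt{317} \approx 53.413$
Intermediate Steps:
$Q = -9644$
$\sqrt{Q + \left(17666 - 5169\right)} = \sqrt{-9644 + \left(17666 - 5169\right)} = \sqrt{-9644 + 12497} = \sqrt{2853} = 3 \sqrt{317}$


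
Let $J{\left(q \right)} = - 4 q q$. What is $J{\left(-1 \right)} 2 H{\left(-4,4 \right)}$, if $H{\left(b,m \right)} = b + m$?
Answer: $0$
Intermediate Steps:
$J{\left(q \right)} = - 4 q^{2}$
$J{\left(-1 \right)} 2 H{\left(-4,4 \right)} = - 4 \left(-1\right)^{2} \cdot 2 \left(-4 + 4\right) = \left(-4\right) 1 \cdot 2 \cdot 0 = \left(-4\right) 2 \cdot 0 = \left(-8\right) 0 = 0$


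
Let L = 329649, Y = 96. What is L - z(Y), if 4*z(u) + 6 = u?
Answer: 659253/2 ≈ 3.2963e+5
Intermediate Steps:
z(u) = -3/2 + u/4
L - z(Y) = 329649 - (-3/2 + (¼)*96) = 329649 - (-3/2 + 24) = 329649 - 1*45/2 = 329649 - 45/2 = 659253/2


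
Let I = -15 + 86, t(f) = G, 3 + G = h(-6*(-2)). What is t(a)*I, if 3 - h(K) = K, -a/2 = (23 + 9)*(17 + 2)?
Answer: -852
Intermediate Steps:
a = -1216 (a = -2*(23 + 9)*(17 + 2) = -64*19 = -2*608 = -1216)
h(K) = 3 - K
G = -12 (G = -3 + (3 - (-6)*(-2)) = -3 + (3 - 1*12) = -3 + (3 - 12) = -3 - 9 = -12)
t(f) = -12
I = 71
t(a)*I = -12*71 = -852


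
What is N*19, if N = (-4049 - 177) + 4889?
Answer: 12597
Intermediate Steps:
N = 663 (N = -4226 + 4889 = 663)
N*19 = 663*19 = 12597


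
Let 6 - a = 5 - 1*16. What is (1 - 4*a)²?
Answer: 4489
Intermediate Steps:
a = 17 (a = 6 - (5 - 1*16) = 6 - (5 - 16) = 6 - 1*(-11) = 6 + 11 = 17)
(1 - 4*a)² = (1 - 4*17)² = (1 - 68)² = (-67)² = 4489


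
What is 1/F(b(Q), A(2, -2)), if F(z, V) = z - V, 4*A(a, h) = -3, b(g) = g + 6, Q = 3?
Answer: 4/39 ≈ 0.10256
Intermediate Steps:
b(g) = 6 + g
A(a, h) = -¾ (A(a, h) = (¼)*(-3) = -¾)
1/F(b(Q), A(2, -2)) = 1/((6 + 3) - 1*(-¾)) = 1/(9 + ¾) = 1/(39/4) = 4/39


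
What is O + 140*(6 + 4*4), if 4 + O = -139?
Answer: 2937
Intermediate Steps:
O = -143 (O = -4 - 139 = -143)
O + 140*(6 + 4*4) = -143 + 140*(6 + 4*4) = -143 + 140*(6 + 16) = -143 + 140*22 = -143 + 3080 = 2937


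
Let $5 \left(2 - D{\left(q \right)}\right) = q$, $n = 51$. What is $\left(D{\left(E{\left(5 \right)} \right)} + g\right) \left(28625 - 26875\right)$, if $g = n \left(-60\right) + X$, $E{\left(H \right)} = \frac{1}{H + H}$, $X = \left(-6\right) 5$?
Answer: $-5404035$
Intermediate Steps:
$X = -30$
$E{\left(H \right)} = \frac{1}{2 H}$
$D{\left(q \right)} = 2 - \frac{q}{5}$
$g = -3090$ ($g = 51 \left(-60\right) - 30 = -3060 - 30 = -3090$)
$\left(D{\left(E{\left(5 \right)} \right)} + g\right) \left(28625 - 26875\right) = \left(\left(2 - \frac{\frac{1}{2} \cdot \frac{1}{5}}{5}\right) - 3090\right) \left(28625 - 26875\right) = \left(\left(2 - \frac{\frac{1}{2} \cdot \frac{1}{5}}{5}\right) - 3090\right) 1750 = \left(\left(2 - \frac{1}{50}\right) - 3090\right) 1750 = \left(\frac{99}{50} - 3090\right) 1750 = \left(- \frac{154401}{50}\right) 1750 = -5404035$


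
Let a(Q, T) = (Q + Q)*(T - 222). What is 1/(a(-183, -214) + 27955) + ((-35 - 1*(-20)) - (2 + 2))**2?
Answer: 67698692/187531 ≈ 361.00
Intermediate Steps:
a(Q, T) = 2*Q*(-222 + T) (a(Q, T) = (2*Q)*(-222 + T) = 2*Q*(-222 + T))
1/(a(-183, -214) + 27955) + ((-35 - 1*(-20)) - (2 + 2))**2 = 1/(2*(-183)*(-222 - 214) + 27955) + ((-35 - 1*(-20)) - (2 + 2))**2 = 1/(2*(-183)*(-436) + 27955) + ((-35 + 20) - 1*4)**2 = 1/(159576 + 27955) + (-15 - 4)**2 = 1/187531 + (-19)**2 = 1/187531 + 361 = 67698692/187531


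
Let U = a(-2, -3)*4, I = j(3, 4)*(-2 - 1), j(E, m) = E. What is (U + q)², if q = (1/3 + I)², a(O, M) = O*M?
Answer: 795664/81 ≈ 9823.0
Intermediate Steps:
a(O, M) = M*O
I = -9 (I = 3*(-2 - 1) = 3*(-3) = -9)
U = 24 (U = -3*(-2)*4 = 6*4 = 24)
q = 676/9 (q = (1/3 - 9)² = (⅓ - 9)² = (-26/3)² = 676/9 ≈ 75.111)
(U + q)² = (24 + 676/9)² = (892/9)² = 795664/81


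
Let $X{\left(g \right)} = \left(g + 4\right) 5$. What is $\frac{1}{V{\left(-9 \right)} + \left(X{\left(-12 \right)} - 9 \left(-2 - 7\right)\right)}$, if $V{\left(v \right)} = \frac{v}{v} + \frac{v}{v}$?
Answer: $\frac{1}{43} \approx 0.023256$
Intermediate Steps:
$X{\left(g \right)} = 20 + 5 g$ ($X{\left(g \right)} = \left(4 + g\right) 5 = 20 + 5 g$)
$V{\left(v \right)} = 2$ ($V{\left(v \right)} = 1 + 1 = 2$)
$\frac{1}{V{\left(-9 \right)} + \left(X{\left(-12 \right)} - 9 \left(-2 - 7\right)\right)} = \frac{1}{2 + \left(\left(20 + 5 \left(-12\right)\right) - 9 \left(-2 - 7\right)\right)} = \frac{1}{2 + \left(\left(20 - 60\right) - 9 \left(-9\right)\right)} = \frac{1}{2 - -41} = \frac{1}{2 + \left(-40 + 81\right)} = \frac{1}{2 + 41} = \frac{1}{43}$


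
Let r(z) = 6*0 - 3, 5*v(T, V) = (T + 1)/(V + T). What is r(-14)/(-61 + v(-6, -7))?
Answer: 13/264 ≈ 0.049242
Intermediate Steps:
v(T, V) = (1 + T)/(5*(T + V)) (v(T, V) = ((T + 1)/(V + T))/5 = ((1 + T)/(T + V))/5 = (1 + T)/(5*(T + V)))
r(z) = -3 (r(z) = 0 - 3 = -3)
r(-14)/(-61 + v(-6, -7)) = -3/(-61 + (1 - 6)/(5*(-6 - 7))) = -3/(-61 + (⅕)*(-5)/(-13)) = -3/(-61 + (⅕)*(-1/13)*(-5)) = -3/(-61 + 1/13) = -3/(-792/13) = -13/792*(-3) = 13/264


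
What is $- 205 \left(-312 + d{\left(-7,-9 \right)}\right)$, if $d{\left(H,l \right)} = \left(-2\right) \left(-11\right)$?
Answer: $59450$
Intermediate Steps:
$d{\left(H,l \right)} = 22$
$- 205 \left(-312 + d{\left(-7,-9 \right)}\right) = - 205 \left(-312 + 22\right) = \left(-205\right) \left(-290\right) = 59450$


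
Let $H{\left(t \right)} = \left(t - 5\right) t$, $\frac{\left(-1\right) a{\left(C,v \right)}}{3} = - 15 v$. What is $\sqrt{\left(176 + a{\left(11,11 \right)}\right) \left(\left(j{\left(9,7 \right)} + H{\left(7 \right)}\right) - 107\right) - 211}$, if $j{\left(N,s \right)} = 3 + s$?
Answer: $4 i \sqrt{3494} \approx 236.44 i$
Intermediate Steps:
$a{\left(C,v \right)} = 45 v$ ($a{\left(C,v \right)} = - 3 \left(- 15 v\right) = 45 v$)
$H{\left(t \right)} = t \left(-5 + t\right)$ ($H{\left(t \right)} = \left(-5 + t\right) t = t \left(-5 + t\right)$)
$\sqrt{\left(176 + a{\left(11,11 \right)}\right) \left(\left(j{\left(9,7 \right)} + H{\left(7 \right)}\right) - 107\right) - 211} = \sqrt{\left(176 + 45 \cdot 11\right) \left(\left(\left(3 + 7\right) + 7 \left(-5 + 7\right)\right) - 107\right) - 211} = \sqrt{\left(176 + 495\right) \left(\left(10 + 7 \cdot 2\right) - 107\right) - 211} = \sqrt{671 \left(\left(10 + 14\right) - 107\right) - 211} = \sqrt{671 \left(24 - 107\right) - 211} = \sqrt{671 \left(-83\right) - 211} = \sqrt{-55693 - 211} = \sqrt{-55904} = 4 i \sqrt{3494}$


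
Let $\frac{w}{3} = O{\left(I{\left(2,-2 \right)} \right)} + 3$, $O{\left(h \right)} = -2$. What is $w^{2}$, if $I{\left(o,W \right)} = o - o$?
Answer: $9$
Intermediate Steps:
$I{\left(o,W \right)} = 0$
$w = 3$ ($w = 3 \left(-2 + 3\right) = 3 \cdot 1 = 3$)
$w^{2} = 3^{2} = 9$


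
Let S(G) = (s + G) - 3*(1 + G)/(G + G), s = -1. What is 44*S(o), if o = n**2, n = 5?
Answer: 24684/25 ≈ 987.36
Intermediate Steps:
o = 25 (o = 5**2 = 25)
S(G) = -1 + G - 3*(1 + G)/(2*G) (S(G) = (-1 + G) - 3*(1 + G)/(G + G) = (-1 + G) - 3*(1 + G)/(2*G) = -1 + G - 3*(1 + G)/(2*G))
44*S(o) = 44*(-5/2 + 25 - 3/2/25) = 44*(-5/2 + 25 - 3/2*1/25) = 44*(-5/2 + 25 - 3/50) = 44*(561/25) = 24684/25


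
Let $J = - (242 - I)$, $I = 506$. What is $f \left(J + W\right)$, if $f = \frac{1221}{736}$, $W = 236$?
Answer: $\frac{152625}{184} \approx 829.48$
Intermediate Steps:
$f = \frac{1221}{736}$ ($f = 1221 \cdot \frac{1}{736} = \frac{1221}{736} \approx 1.659$)
$J = 264$ ($J = - (242 - 506) = \left(-1\right) \left(-264\right) = 264$)
$f \left(J + W\right) = \frac{1221 \left(264 + 236\right)}{736} = \frac{1221}{736} \cdot 500 = \frac{152625}{184}$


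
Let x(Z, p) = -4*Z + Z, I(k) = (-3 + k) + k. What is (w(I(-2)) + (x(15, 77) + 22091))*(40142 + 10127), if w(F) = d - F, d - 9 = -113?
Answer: 1103354281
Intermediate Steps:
d = -104 (d = 9 - 113 = -104)
I(k) = -3 + 2*k
w(F) = -104 - F
x(Z, p) = -3*Z
(w(I(-2)) + (x(15, 77) + 22091))*(40142 + 10127) = ((-104 - (-3 + 2*(-2))) + (-3*15 + 22091))*(40142 + 10127) = ((-104 - (-3 - 4)) + (-45 + 22091))*50269 = ((-104 - 1*(-7)) + 22046)*50269 = ((-104 + 7) + 22046)*50269 = (-97 + 22046)*50269 = 21949*50269 = 1103354281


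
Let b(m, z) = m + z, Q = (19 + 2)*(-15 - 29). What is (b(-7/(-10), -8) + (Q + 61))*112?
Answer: -487368/5 ≈ -97474.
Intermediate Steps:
Q = -924 (Q = 21*(-44) = -924)
(b(-7/(-10), -8) + (Q + 61))*112 = ((-7/(-10) - 8) + (-924 + 61))*112 = ((-7*(-⅒) - 8) - 863)*112 = ((7/10 - 8) - 863)*112 = (-73/10 - 863)*112 = -8703/10*112 = -487368/5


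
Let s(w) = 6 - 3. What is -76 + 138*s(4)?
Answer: 338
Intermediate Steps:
s(w) = 3
-76 + 138*s(4) = -76 + 138*3 = -76 + 414 = 338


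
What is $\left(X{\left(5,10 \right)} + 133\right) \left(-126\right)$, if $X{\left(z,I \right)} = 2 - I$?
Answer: $-15750$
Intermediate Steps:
$\left(X{\left(5,10 \right)} + 133\right) \left(-126\right) = \left(\left(2 - 10\right) + 133\right) \left(-126\right) = \left(-8 + 133\right) \left(-126\right) = 125 \left(-126\right) = -15750$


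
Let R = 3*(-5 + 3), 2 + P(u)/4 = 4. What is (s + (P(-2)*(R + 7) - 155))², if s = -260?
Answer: 165649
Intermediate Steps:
P(u) = 8 (P(u) = -8 + 4*4 = -8 + 16 = 8)
R = -6 (R = 3*(-2) = -6)
(s + (P(-2)*(R + 7) - 155))² = (-260 + (8*(-6 + 7) - 155))² = (-260 + (8*1 - 155))² = (-260 + (8 - 155))² = (-260 - 147)² = (-407)² = 165649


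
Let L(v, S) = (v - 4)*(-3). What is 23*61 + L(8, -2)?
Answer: 1391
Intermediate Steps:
L(v, S) = 12 - 3*v (L(v, S) = (-4 + v)*(-3) = 12 - 3*v)
23*61 + L(8, -2) = 23*61 + (12 - 3*8) = 1403 + (12 - 24) = 1403 - 12 = 1391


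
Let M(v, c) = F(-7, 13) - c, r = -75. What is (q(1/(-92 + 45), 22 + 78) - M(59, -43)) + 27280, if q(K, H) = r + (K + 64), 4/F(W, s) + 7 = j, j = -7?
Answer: 8957441/329 ≈ 27226.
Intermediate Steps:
F(W, s) = -2/7 (F(W, s) = 4/(-7 - 7) = 4/(-14) = 4*(-1/14) = -2/7)
q(K, H) = -11 + K (q(K, H) = -75 + (K + 64) = -75 + (64 + K) = -11 + K)
M(v, c) = -2/7 - c
(q(1/(-92 + 45), 22 + 78) - M(59, -43)) + 27280 = ((-11 + 1/(-92 + 45)) - (-2/7 - 1*(-43))) + 27280 = ((-11 + 1/(-47)) - (-2/7 + 43)) + 27280 = ((-11 - 1/47) - 1*299/7) + 27280 = (-518/47 - 299/7) + 27280 = -17679/329 + 27280 = 8957441/329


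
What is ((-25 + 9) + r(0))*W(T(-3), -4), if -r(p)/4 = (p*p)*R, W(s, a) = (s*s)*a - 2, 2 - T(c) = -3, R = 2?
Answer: 1632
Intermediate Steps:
T(c) = 5 (T(c) = 2 - 1*(-3) = 2 + 3 = 5)
W(s, a) = -2 + a*s**2 (W(s, a) = s**2*a - 2 = a*s**2 - 2 = -2 + a*s**2)
r(p) = -8*p**2 (r(p) = -4*p*p*2 = -4*p**2*2 = -8*p**2)
((-25 + 9) + r(0))*W(T(-3), -4) = ((-25 + 9) - 8*0**2)*(-2 - 4*5**2) = (-16 - 8*0)*(-2 - 4*25) = (-16 + 0)*(-2 - 100) = -16*(-102) = 1632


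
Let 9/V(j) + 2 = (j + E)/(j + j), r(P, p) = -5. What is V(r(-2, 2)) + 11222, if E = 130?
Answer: 325420/29 ≈ 11221.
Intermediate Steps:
V(j) = 9/(-2 + (130 + j)/(2*j)) (V(j) = 9/(-2 + (j + 130)/(j + j)) = 9/(-2 + (130 + j)/((2*j))) = 9/(-2 + (130 + j)*(1/(2*j))) = 9/(-2 + (130 + j)/(2*j)))
V(r(-2, 2)) + 11222 = -18*(-5)/(-130 + 3*(-5)) + 11222 = -18*(-5)/(-130 - 15) + 11222 = -18*(-5)/(-145) + 11222 = -18*(-5)*(-1/145) + 11222 = -18/29 + 11222 = 325420/29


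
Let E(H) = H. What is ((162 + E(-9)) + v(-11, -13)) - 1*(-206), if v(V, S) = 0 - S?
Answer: 372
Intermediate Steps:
v(V, S) = -S
((162 + E(-9)) + v(-11, -13)) - 1*(-206) = ((162 - 9) - 1*(-13)) - 1*(-206) = (153 + 13) + 206 = 166 + 206 = 372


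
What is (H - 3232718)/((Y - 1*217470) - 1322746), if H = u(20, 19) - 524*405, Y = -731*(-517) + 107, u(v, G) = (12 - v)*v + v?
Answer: 246077/83013 ≈ 2.9643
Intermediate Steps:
u(v, G) = v + v*(12 - v) (u(v, G) = v*(12 - v) + v = v + v*(12 - v))
Y = 378034 (Y = 377927 + 107 = 378034)
H = -212360 (H = 20*(13 - 1*20) - 524*405 = 20*(13 - 20) - 212220 = 20*(-7) - 212220 = -140 - 212220 = -212360)
(H - 3232718)/((Y - 1*217470) - 1322746) = (-212360 - 3232718)/((378034 - 1*217470) - 1322746) = -3445078/((378034 - 217470) - 1322746) = -3445078/(160564 - 1322746) = -3445078/(-1162182) = -3445078*(-1/1162182) = 246077/83013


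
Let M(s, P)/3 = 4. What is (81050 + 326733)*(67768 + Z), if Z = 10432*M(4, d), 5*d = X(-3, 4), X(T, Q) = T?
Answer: 78682545416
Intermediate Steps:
d = -3/5 (d = (1/5)*(-3) = -3/5 ≈ -0.60000)
M(s, P) = 12 (M(s, P) = 3*4 = 12)
Z = 125184 (Z = 10432*12 = 125184)
(81050 + 326733)*(67768 + Z) = (81050 + 326733)*(67768 + 125184) = 407783*192952 = 78682545416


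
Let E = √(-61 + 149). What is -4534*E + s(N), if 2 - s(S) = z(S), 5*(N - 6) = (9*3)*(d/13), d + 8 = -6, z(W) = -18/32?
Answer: 41/16 - 9068*√22 ≈ -42530.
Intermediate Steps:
z(W) = -9/16 (z(W) = -18*1/32 = -9/16)
d = -14 (d = -8 - 6 = -14)
E = 2*√22 (E = √88 = 2*√22 ≈ 9.3808)
N = 12/65 (N = 6 + ((9*3)*(-14/13))/5 = 6 + (27*(-14*1/13))/5 = 6 + (27*(-14/13))/5 = 6 + (⅕)*(-378/13) = 6 - 378/65 = 12/65 ≈ 0.18462)
s(S) = 41/16 (s(S) = 2 - 1*(-9/16) = 2 + 9/16 = 41/16)
-4534*E + s(N) = -9068*√22 + 41/16 = 41/16 - 9068*√22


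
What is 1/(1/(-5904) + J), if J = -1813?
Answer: -5904/10703953 ≈ -0.00055157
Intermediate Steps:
1/(1/(-5904) + J) = 1/(1/(-5904) - 1813) = 1/(-1/5904 - 1813) = 1/(-10703953/5904) = -5904/10703953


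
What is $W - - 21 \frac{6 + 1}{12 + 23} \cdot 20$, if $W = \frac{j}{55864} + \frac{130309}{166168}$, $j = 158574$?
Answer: $\frac{101673184397}{1160351144} \approx 87.623$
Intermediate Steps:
$W = \frac{4203688301}{1160351144}$ ($W = \frac{158574}{55864} + \frac{130309}{166168} = 158574 \cdot \frac{1}{55864} + 130309 \cdot \frac{1}{166168} = \frac{79287}{27932} + \frac{130309}{166168} = \frac{4203688301}{1160351144} \approx 3.6228$)
$W - - 21 \frac{6 + 1}{12 + 23} \cdot 20 = \frac{4203688301}{1160351144} - - 21 \frac{6 + 1}{12 + 23} \cdot 20 = \frac{4203688301}{1160351144} - - 21 \cdot \frac{7}{35} \cdot 20 = \frac{4203688301}{1160351144} - - 21 \cdot 7 \cdot \frac{1}{35} \cdot 20 = \frac{4203688301}{1160351144} - \left(-21\right) \frac{1}{5} \cdot 20 = \frac{4203688301}{1160351144} - \left(- \frac{21}{5}\right) 20 = \frac{4203688301}{1160351144} - -84 = \frac{4203688301}{1160351144} + 84 = \frac{101673184397}{1160351144}$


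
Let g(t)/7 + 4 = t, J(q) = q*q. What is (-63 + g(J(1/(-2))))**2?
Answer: 127449/16 ≈ 7965.6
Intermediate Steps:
J(q) = q**2
g(t) = -28 + 7*t
(-63 + g(J(1/(-2))))**2 = (-63 + (-28 + 7*(1/(-2))**2))**2 = (-63 + (-28 + 7*(-1/2)**2))**2 = (-63 + (-28 + 7*(1/4)))**2 = (-63 + (-28 + 7/4))**2 = (-63 - 105/4)**2 = (-357/4)**2 = 127449/16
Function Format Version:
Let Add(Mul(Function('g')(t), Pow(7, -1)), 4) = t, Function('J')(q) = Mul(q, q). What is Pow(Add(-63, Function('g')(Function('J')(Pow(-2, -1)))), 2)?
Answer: Rational(127449, 16) ≈ 7965.6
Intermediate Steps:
Function('J')(q) = Pow(q, 2)
Function('g')(t) = Add(-28, Mul(7, t))
Pow(Add(-63, Function('g')(Function('J')(Pow(-2, -1)))), 2) = Pow(Add(-63, Add(-28, Mul(7, Pow(Pow(-2, -1), 2)))), 2) = Pow(Add(-63, Add(-28, Mul(7, Pow(Rational(-1, 2), 2)))), 2) = Pow(Add(-63, Add(-28, Mul(7, Rational(1, 4)))), 2) = Pow(Add(-63, Add(-28, Rational(7, 4))), 2) = Pow(Add(-63, Rational(-105, 4)), 2) = Pow(Rational(-357, 4), 2) = Rational(127449, 16)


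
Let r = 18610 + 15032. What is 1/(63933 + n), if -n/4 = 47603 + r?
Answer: -1/261047 ≈ -3.8307e-6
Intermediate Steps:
r = 33642
n = -324980 (n = -4*(47603 + 33642) = -4*81245 = -324980)
1/(63933 + n) = 1/(63933 - 324980) = 1/(-261047) = -1/261047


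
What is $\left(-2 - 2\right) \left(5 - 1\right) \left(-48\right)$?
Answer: $768$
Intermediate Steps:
$\left(-2 - 2\right) \left(5 - 1\right) \left(-48\right) = \left(-4\right) 4 \left(-48\right) = \left(-16\right) \left(-48\right) = 768$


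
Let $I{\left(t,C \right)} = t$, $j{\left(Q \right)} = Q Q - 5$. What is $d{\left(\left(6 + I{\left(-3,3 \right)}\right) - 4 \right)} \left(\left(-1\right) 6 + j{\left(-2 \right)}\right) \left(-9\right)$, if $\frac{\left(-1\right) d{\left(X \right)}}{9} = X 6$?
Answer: $3402$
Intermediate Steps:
$j{\left(Q \right)} = -5 + Q^{2}$ ($j{\left(Q \right)} = Q^{2} - 5 = -5 + Q^{2}$)
$d{\left(X \right)} = - 54 X$ ($d{\left(X \right)} = - 9 X 6 = - 9 \cdot 6 X = - 54 X$)
$d{\left(\left(6 + I{\left(-3,3 \right)}\right) - 4 \right)} \left(\left(-1\right) 6 + j{\left(-2 \right)}\right) \left(-9\right) = - 54 \left(\left(6 - 3\right) - 4\right) \left(\left(-1\right) 6 - \left(5 - \left(-2\right)^{2}\right)\right) \left(-9\right) = - 54 \left(3 - 4\right) \left(-6 + \left(-5 + 4\right)\right) \left(-9\right) = \left(-54\right) \left(-1\right) \left(-6 - 1\right) \left(-9\right) = 54 \left(-7\right) \left(-9\right) = \left(-378\right) \left(-9\right) = 3402$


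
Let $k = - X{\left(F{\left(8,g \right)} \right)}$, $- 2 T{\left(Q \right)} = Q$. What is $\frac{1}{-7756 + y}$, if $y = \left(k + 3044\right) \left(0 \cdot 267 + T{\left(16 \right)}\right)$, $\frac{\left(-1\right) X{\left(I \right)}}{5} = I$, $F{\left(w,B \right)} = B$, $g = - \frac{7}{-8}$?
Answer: $- \frac{1}{32143} \approx -3.1111 \cdot 10^{-5}$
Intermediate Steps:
$g = \frac{7}{8}$ ($g = \left(-7\right) \left(- \frac{1}{8}\right) = \frac{7}{8} \approx 0.875$)
$T{\left(Q \right)} = - \frac{Q}{2}$
$X{\left(I \right)} = - 5 I$
$k = \frac{35}{8}$ ($k = - \frac{\left(-5\right) 7}{8} = \left(-1\right) \left(- \frac{35}{8}\right) = \frac{35}{8} \approx 4.375$)
$y = -24387$ ($y = \left(\frac{35}{8} + 3044\right) \left(0 \cdot 267 - 8\right) = \frac{24387 \left(0 - 8\right)}{8} = \frac{24387}{8} \left(-8\right) = -24387$)
$\frac{1}{-7756 + y} = \frac{1}{-7756 - 24387} = \frac{1}{-32143} = - \frac{1}{32143}$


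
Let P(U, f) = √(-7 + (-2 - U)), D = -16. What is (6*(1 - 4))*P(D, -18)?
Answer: -18*√7 ≈ -47.624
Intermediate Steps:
P(U, f) = √(-9 - U)
(6*(1 - 4))*P(D, -18) = (6*(1 - 4))*√(-9 - 1*(-16)) = (6*(-3))*√(-9 + 16) = -18*√7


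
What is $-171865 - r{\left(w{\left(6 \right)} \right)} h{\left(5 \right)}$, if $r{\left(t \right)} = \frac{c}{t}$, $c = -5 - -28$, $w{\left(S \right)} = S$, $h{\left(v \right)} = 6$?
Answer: $-171888$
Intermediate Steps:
$c = 23$ ($c = -5 + 28 = 23$)
$r{\left(t \right)} = \frac{23}{t}$
$-171865 - r{\left(w{\left(6 \right)} \right)} h{\left(5 \right)} = -171865 - \frac{23}{6} \cdot 6 = -171865 - 23 = -171888$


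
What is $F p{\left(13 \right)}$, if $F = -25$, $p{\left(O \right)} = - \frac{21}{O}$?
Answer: $\frac{525}{13} \approx 40.385$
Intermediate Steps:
$F p{\left(13 \right)} = - 25 \left(- \frac{21}{13}\right) = - 25 \left(\left(-21\right) \frac{1}{13}\right) = \left(-25\right) \left(- \frac{21}{13}\right) = \frac{525}{13}$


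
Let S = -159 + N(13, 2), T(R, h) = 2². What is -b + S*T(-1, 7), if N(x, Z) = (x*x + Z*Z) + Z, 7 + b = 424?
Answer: -353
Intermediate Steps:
T(R, h) = 4
b = 417 (b = -7 + 424 = 417)
N(x, Z) = Z + Z² + x² (N(x, Z) = (x² + Z²) + Z = (Z² + x²) + Z = Z + Z² + x²)
S = 16 (S = -159 + (2 + 2² + 13²) = -159 + (2 + 4 + 169) = -159 + 175 = 16)
-b + S*T(-1, 7) = -1*417 + 16*4 = -417 + 64 = -353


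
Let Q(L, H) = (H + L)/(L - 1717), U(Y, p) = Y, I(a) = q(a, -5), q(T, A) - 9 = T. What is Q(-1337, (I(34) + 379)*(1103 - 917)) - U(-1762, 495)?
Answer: 5303993/3054 ≈ 1736.7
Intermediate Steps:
q(T, A) = 9 + T
I(a) = 9 + a
Q(L, H) = (H + L)/(-1717 + L)
Q(-1337, (I(34) + 379)*(1103 - 917)) - U(-1762, 495) = (((9 + 34) + 379)*(1103 - 917) - 1337)/(-1717 - 1337) - 1*(-1762) = ((43 + 379)*186 - 1337)/(-3054) + 1762 = -(422*186 - 1337)/3054 + 1762 = -(78492 - 1337)/3054 + 1762 = -1/3054*77155 + 1762 = -77155/3054 + 1762 = 5303993/3054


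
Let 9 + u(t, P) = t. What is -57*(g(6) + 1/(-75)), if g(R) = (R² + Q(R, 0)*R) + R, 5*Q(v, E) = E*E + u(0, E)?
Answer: -44441/25 ≈ -1777.6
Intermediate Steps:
u(t, P) = -9 + t
Q(v, E) = -9/5 + E²/5 (Q(v, E) = (E*E + (-9 + 0))/5 = (E² - 9)/5 = (-9 + E²)/5 = -9/5 + E²/5)
g(R) = R² - 4*R/5 (g(R) = (R² + (-9/5 + (⅕)*0²)*R) + R = (R² + (-9/5 + (⅕)*0)*R) + R = (R² + (-9/5 + 0)*R) + R = (R² - 9*R/5) + R = R² - 4*R/5)
-57*(g(6) + 1/(-75)) = -57*((⅕)*6*(-4 + 5*6) + 1/(-75)) = -57*((⅕)*6*(-4 + 30) - 1/75) = -57*((⅕)*6*26 - 1/75) = -57*(156/5 - 1/75) = -57*2339/75 = -44441/25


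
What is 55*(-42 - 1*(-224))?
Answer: 10010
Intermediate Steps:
55*(-42 - 1*(-224)) = 55*(-42 + 224) = 55*182 = 10010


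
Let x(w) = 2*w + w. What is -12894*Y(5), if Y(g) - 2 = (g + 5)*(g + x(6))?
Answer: -2991408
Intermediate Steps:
x(w) = 3*w
Y(g) = 2 + (5 + g)*(18 + g) (Y(g) = 2 + (g + 5)*(g + 3*6) = 2 + (5 + g)*(g + 18) = 2 + (5 + g)*(18 + g))
-12894*Y(5) = -12894*(92 + 5² + 23*5) = -12894*(92 + 25 + 115) = -12894*232 = -2991408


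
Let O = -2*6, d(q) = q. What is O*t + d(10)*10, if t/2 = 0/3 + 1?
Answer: 76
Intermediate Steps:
t = 2 (t = 2*(0/3 + 1) = 2*(0*(1/3) + 1) = 2*(0 + 1) = 2*1 = 2)
O = -12
O*t + d(10)*10 = -12*2 + 10*10 = -24 + 100 = 76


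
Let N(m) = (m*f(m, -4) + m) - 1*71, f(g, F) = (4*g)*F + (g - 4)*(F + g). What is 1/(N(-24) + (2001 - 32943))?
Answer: -1/59069 ≈ -1.6929e-5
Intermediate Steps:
f(g, F) = (-4 + g)*(F + g) + 4*F*g (f(g, F) = 4*F*g + (-4 + g)*(F + g) = (-4 + g)*(F + g) + 4*F*g)
N(m) = -71 + m + m*(16 + m² - 24*m) (N(m) = (m*(m² - 4*(-4) - 4*m + 5*(-4)*m) + m) - 1*71 = (m*(m² + 16 - 4*m - 20*m) + m) - 71 = (m*(16 + m² - 24*m) + m) - 71 = (m + m*(16 + m² - 24*m)) - 71 = -71 + m + m*(16 + m² - 24*m))
1/(N(-24) + (2001 - 32943)) = 1/((-71 - 24 - 24*(16 + (-24)² - 24*(-24))) + (2001 - 32943)) = 1/((-71 - 24 - 24*(16 + 576 + 576)) - 30942) = 1/((-71 - 24 - 24*1168) - 30942) = 1/((-71 - 24 - 28032) - 30942) = 1/(-28127 - 30942) = 1/(-59069) = -1/59069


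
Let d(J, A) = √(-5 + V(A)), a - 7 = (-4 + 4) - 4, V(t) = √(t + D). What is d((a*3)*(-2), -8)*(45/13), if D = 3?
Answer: 45*√(-5 + I*√5)/13 ≈ 1.6909 + 7.9228*I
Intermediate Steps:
V(t) = √(3 + t) (V(t) = √(t + 3) = √(3 + t))
a = 3 (a = 7 + ((-4 + 4) - 4) = 7 + (0 - 4) = 7 - 4 = 3)
d(J, A) = √(-5 + √(3 + A))
d((a*3)*(-2), -8)*(45/13) = √(-5 + √(3 - 8))*(45/13) = √(-5 + √(-5))*(45*(1/13)) = √(-5 + I*√5)*(45/13) = 45*√(-5 + I*√5)/13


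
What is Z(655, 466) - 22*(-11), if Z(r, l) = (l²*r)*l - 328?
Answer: 66282525794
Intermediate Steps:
Z(r, l) = -328 + r*l³ (Z(r, l) = (r*l²)*l - 328 = r*l³ - 328 = -328 + r*l³)
Z(655, 466) - 22*(-11) = (-328 + 655*466³) - 22*(-11) = (-328 + 655*101194696) - 1*(-242) = (-328 + 66282525880) + 242 = 66282525552 + 242 = 66282525794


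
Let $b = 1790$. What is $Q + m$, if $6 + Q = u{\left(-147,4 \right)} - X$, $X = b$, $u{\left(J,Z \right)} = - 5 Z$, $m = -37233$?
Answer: $-39049$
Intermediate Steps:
$X = 1790$
$Q = -1816$ ($Q = -6 - 1810 = -1816$)
$Q + m = -1816 - 37233 = -39049$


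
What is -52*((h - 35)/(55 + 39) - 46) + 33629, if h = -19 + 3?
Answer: 1694313/47 ≈ 36049.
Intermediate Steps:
h = -16
-52*((h - 35)/(55 + 39) - 46) + 33629 = -52*((-16 - 35)/(55 + 39) - 46) + 33629 = -52*(-51/94 - 46) + 33629 = -52*(-4375/94) + 33629 = 113750/47 + 33629 = 1694313/47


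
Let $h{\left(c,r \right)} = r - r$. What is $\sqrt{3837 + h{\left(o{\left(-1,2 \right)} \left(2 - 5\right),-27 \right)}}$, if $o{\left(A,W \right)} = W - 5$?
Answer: $\sqrt{3837} \approx 61.944$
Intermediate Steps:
$o{\left(A,W \right)} = -5 + W$
$h{\left(c,r \right)} = 0$
$\sqrt{3837 + h{\left(o{\left(-1,2 \right)} \left(2 - 5\right),-27 \right)}} = \sqrt{3837 + 0} = \sqrt{3837}$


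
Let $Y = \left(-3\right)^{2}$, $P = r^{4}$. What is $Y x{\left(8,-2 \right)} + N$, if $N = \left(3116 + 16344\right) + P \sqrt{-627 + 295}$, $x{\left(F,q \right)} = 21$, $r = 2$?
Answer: $19649 + 32 i \sqrt{83} \approx 19649.0 + 291.53 i$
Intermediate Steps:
$P = 16$ ($P = 2^{4} = 16$)
$Y = 9$
$N = 19460 + 32 i \sqrt{83}$ ($N = \left(3116 + 16344\right) + 16 \sqrt{-627 + 295} = 19460 + 16 \sqrt{-332} = 19460 + 16 \cdot 2 i \sqrt{83} = 19460 + 32 i \sqrt{83} \approx 19460.0 + 291.53 i$)
$Y x{\left(8,-2 \right)} + N = 9 \cdot 21 + \left(19460 + 32 i \sqrt{83}\right) = 189 + \left(19460 + 32 i \sqrt{83}\right) = 19649 + 32 i \sqrt{83}$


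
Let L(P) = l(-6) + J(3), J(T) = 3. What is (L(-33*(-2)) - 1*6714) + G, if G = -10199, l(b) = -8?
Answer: -16918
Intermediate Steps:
L(P) = -5 (L(P) = -8 + 3 = -5)
(L(-33*(-2)) - 1*6714) + G = (-5 - 1*6714) - 10199 = (-5 - 6714) - 10199 = -6719 - 10199 = -16918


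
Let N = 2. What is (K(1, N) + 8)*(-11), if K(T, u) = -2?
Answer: -66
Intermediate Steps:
(K(1, N) + 8)*(-11) = (-2 + 8)*(-11) = 6*(-11) = -66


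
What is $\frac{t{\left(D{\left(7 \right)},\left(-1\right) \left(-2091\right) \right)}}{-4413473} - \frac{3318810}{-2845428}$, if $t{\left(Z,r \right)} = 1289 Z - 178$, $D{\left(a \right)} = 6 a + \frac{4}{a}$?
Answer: $\frac{2210373953}{1915447282} \approx 1.154$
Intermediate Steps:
$D{\left(a \right)} = \frac{4}{a} + 6 a$
$t{\left(Z,r \right)} = -178 + 1289 Z$
$\frac{t{\left(D{\left(7 \right)},\left(-1\right) \left(-2091\right) \right)}}{-4413473} - \frac{3318810}{-2845428} = \frac{-178 + 1289 \left(\frac{4}{7} + 6 \cdot 7\right)}{-4413473} - \frac{3318810}{-2845428} = \left(-178 + 1289 \left(4 \cdot \frac{1}{7} + 42\right)\right) \left(- \frac{1}{4413473}\right) - - \frac{553135}{474238} = \left(-178 + 1289 \left(\frac{4}{7} + 42\right)\right) \left(- \frac{1}{4413473}\right) + \frac{553135}{474238} = \left(-178 + 1289 \cdot \frac{298}{7}\right) \left(- \frac{1}{4413473}\right) + \frac{553135}{474238} = \left(-178 + \frac{384122}{7}\right) \left(- \frac{1}{4413473}\right) + \frac{553135}{474238} = \frac{382876}{7} \left(- \frac{1}{4413473}\right) + \frac{553135}{474238} = - \frac{382876}{30894311} + \frac{553135}{474238} = \frac{2210373953}{1915447282}$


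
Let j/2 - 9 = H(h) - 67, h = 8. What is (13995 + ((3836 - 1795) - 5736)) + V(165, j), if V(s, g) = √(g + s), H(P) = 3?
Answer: 10300 + √55 ≈ 10307.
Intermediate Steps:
j = -110 (j = 18 + 2*(3 - 67) = 18 + 2*(-64) = 18 - 128 = -110)
(13995 + ((3836 - 1795) - 5736)) + V(165, j) = (13995 + ((3836 - 1795) - 5736)) + √(-110 + 165) = (13995 + (2041 - 5736)) + √55 = (13995 - 3695) + √55 = 10300 + √55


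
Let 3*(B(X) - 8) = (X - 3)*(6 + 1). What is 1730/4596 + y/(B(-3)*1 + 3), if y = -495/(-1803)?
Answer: 393475/1381098 ≈ 0.28490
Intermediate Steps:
y = 165/601 (y = -495*(-1/1803) = 165/601 ≈ 0.27454)
B(X) = 1 + 7*X/3 (B(X) = 8 + ((X - 3)*(6 + 1))/3 = 8 + ((-3 + X)*7)/3 = 8 + (-21 + 7*X)/3 = 8 + (-7 + 7*X/3) = 1 + 7*X/3)
1730/4596 + y/(B(-3)*1 + 3) = 1730/4596 + 165/(601*((1 + (7/3)*(-3))*1 + 3)) = 1730*(1/4596) + 165/(601*((1 - 7)*1 + 3)) = 865/2298 + 165/(601*(-6*1 + 3)) = 865/2298 + 165/(601*(-6 + 3)) = 865/2298 + (165/601)/(-3) = 865/2298 + (165/601)*(-⅓) = 865/2298 - 55/601 = 393475/1381098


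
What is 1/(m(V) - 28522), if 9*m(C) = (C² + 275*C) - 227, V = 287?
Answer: -3/31877 ≈ -9.4112e-5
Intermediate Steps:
m(C) = -227/9 + C²/9 + 275*C/9 (m(C) = ((C² + 275*C) - 227)/9 = (-227 + C² + 275*C)/9 = -227/9 + C²/9 + 275*C/9)
1/(m(V) - 28522) = 1/((-227/9 + (⅑)*287² + (275/9)*287) - 28522) = 1/((-227/9 + (⅑)*82369 + 78925/9) - 28522) = 1/((-227/9 + 82369/9 + 78925/9) - 28522) = 1/(53689/3 - 28522) = 1/(-31877/3) = -3/31877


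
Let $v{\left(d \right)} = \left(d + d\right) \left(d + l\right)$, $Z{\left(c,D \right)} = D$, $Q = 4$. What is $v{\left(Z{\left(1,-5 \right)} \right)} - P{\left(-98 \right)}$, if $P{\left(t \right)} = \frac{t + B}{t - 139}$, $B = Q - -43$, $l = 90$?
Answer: $- \frac{67167}{79} \approx -850.21$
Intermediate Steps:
$B = 47$ ($B = 4 - -43 = 4 + 43 = 47$)
$v{\left(d \right)} = 2 d \left(90 + d\right)$ ($v{\left(d \right)} = \left(d + d\right) \left(d + 90\right) = 2 d \left(90 + d\right)$)
$P{\left(t \right)} = \frac{47 + t}{-139 + t}$ ($P{\left(t \right)} = \frac{t + 47}{t - 139} = \frac{47 + t}{-139 + t}$)
$v{\left(Z{\left(1,-5 \right)} \right)} - P{\left(-98 \right)} = 2 \left(-5\right) \left(90 - 5\right) - \frac{47 - 98}{-139 - 98} = 2 \left(-5\right) 85 - \frac{1}{-237} \left(-51\right) = -850 - \left(- \frac{1}{237}\right) \left(-51\right) = -850 - \frac{17}{79} = - \frac{67167}{79}$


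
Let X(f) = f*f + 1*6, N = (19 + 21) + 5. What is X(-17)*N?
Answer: 13275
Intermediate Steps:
N = 45 (N = 40 + 5 = 45)
X(f) = 6 + f² (X(f) = f² + 6 = 6 + f²)
X(-17)*N = (6 + (-17)²)*45 = (6 + 289)*45 = 295*45 = 13275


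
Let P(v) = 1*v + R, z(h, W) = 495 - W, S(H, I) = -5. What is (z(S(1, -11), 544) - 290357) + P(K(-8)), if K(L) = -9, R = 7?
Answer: -290408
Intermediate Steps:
P(v) = 7 + v (P(v) = 1*v + 7 = v + 7 = 7 + v)
(z(S(1, -11), 544) - 290357) + P(K(-8)) = ((495 - 1*544) - 290357) + (7 - 9) = ((495 - 544) - 290357) - 2 = (-49 - 290357) - 2 = -290406 - 2 = -290408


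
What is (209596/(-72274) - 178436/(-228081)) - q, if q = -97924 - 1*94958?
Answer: 1589747448184648/8242163097 ≈ 1.9288e+5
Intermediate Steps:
q = -192882 (q = -97924 - 94958 = -192882)
(209596/(-72274) - 178436/(-228081)) - q = (209596/(-72274) - 178436/(-228081)) - 1*(-192882) = (209596*(-1/72274) - 178436*(-1/228081)) + 192882 = (-104798/36137 + 178436/228081) + 192882 = -17454290906/8242163097 + 192882 = 1589747448184648/8242163097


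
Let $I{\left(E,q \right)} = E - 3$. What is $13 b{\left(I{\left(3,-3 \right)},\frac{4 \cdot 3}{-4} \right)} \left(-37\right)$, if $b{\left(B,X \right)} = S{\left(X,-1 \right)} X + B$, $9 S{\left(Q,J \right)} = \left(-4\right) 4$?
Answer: $- \frac{7696}{3} \approx -2565.3$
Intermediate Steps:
$S{\left(Q,J \right)} = - \frac{16}{9}$ ($S{\left(Q,J \right)} = \frac{\left(-4\right) 4}{9} = \frac{1}{9} \left(-16\right) = - \frac{16}{9}$)
$I{\left(E,q \right)} = -3 + E$
$b{\left(B,X \right)} = B - \frac{16 X}{9}$ ($b{\left(B,X \right)} = - \frac{16 X}{9} + B = B - \frac{16 X}{9}$)
$13 b{\left(I{\left(3,-3 \right)},\frac{4 \cdot 3}{-4} \right)} \left(-37\right) = 13 \left(\left(-3 + 3\right) - \frac{16 \frac{4 \cdot 3}{-4}}{9}\right) \left(-37\right) = 13 \left(0 - \frac{16 \cdot 12 \left(- \frac{1}{4}\right)}{9}\right) \left(-37\right) = 13 \left(0 - - \frac{16}{3}\right) \left(-37\right) = 13 \left(0 + \frac{16}{3}\right) \left(-37\right) = 13 \cdot \frac{16}{3} \left(-37\right) = \frac{208}{3} \left(-37\right) = - \frac{7696}{3}$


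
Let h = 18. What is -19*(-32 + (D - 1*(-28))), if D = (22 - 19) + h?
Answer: -323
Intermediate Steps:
D = 21 (D = (22 - 19) + 18 = 3 + 18 = 21)
-19*(-32 + (D - 1*(-28))) = -19*(-32 + (21 - 1*(-28))) = -19*(-32 + (21 + 28)) = -19*(-32 + 49) = -19*17 = -323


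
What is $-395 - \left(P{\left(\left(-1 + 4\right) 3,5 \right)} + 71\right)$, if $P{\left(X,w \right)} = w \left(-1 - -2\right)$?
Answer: $-471$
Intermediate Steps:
$P{\left(X,w \right)} = w$ ($P{\left(X,w \right)} = w \left(-1 + 2\right) = w 1 = w$)
$-395 - \left(P{\left(\left(-1 + 4\right) 3,5 \right)} + 71\right) = -395 - \left(5 + 71\right) = -395 - 76 = -471$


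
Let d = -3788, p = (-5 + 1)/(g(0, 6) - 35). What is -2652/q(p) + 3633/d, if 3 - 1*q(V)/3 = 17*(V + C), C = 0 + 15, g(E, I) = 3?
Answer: 19402847/7701004 ≈ 2.5195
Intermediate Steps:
C = 15
p = ⅛ (p = (-5 + 1)/(3 - 35) = -4/(-32) = -4*(-1/32) = ⅛ ≈ 0.12500)
q(V) = -756 - 51*V (q(V) = 9 - 51*(V + 15) = 9 - 51*(15 + V) = 9 - 3*(255 + 17*V) = 9 + (-765 - 51*V) = -756 - 51*V)
-2652/q(p) + 3633/d = -2652/(-756 - 51*⅛) + 3633/(-3788) = -2652/(-756 - 51/8) + 3633*(-1/3788) = -2652/(-6099/8) - 3633/3788 = -2652*(-8/6099) - 3633/3788 = 7072/2033 - 3633/3788 = 19402847/7701004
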